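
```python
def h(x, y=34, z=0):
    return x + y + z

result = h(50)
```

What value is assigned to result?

Step 1: h(50) uses defaults y = 34, z = 0.
Step 2: Returns 50 + 34 + 0 = 84.
Step 3: result = 84

The answer is 84.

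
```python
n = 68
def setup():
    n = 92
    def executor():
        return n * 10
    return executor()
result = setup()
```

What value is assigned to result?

Step 1: setup() shadows global n with n = 92.
Step 2: executor() finds n = 92 in enclosing scope, computes 92 * 10 = 920.
Step 3: result = 920

The answer is 920.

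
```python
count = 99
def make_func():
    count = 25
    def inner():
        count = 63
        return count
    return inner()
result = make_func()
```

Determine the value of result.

Step 1: Three scopes define count: global (99), make_func (25), inner (63).
Step 2: inner() has its own local count = 63, which shadows both enclosing and global.
Step 3: result = 63 (local wins in LEGB)

The answer is 63.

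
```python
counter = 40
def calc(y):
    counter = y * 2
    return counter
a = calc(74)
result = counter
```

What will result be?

Step 1: Global counter = 40.
Step 2: calc(74) creates local counter = 74 * 2 = 148.
Step 3: Global counter unchanged because no global keyword. result = 40

The answer is 40.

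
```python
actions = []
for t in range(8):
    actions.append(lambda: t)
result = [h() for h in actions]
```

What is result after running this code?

Step 1: All 8 lambdas share the same variable t.
Step 2: After the loop, t = 7.
Step 3: Each call returns 7. result = [7, 7, 7, 7, 7, 7, 7, 7]

The answer is [7, 7, 7, 7, 7, 7, 7, 7].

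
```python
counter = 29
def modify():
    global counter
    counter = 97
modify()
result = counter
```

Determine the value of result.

Step 1: counter = 29 globally.
Step 2: modify() declares global counter and sets it to 97.
Step 3: After modify(), global counter = 97. result = 97

The answer is 97.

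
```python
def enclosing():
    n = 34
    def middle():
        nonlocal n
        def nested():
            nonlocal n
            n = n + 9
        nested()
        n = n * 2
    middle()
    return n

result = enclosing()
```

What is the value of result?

Step 1: n = 34.
Step 2: nested() adds 9: n = 34 + 9 = 43.
Step 3: middle() doubles: n = 43 * 2 = 86.
Step 4: result = 86

The answer is 86.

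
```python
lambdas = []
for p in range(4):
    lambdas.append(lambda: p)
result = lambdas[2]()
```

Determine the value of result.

Step 1: The loop creates 4 lambdas, all referencing the same variable p.
Step 2: After the loop, p = 3 (final value).
Step 3: lambdas[2]() looks up p at call time and finds 3. This is the late binding gotcha. result = 3

The answer is 3.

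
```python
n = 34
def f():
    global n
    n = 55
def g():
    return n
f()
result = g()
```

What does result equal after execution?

Step 1: n = 34.
Step 2: f() sets global n = 55.
Step 3: g() reads global n = 55. result = 55

The answer is 55.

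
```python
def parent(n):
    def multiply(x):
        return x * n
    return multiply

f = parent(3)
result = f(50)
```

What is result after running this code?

Step 1: parent(3) returns multiply closure with n = 3.
Step 2: f(50) computes 50 * 3 = 150.
Step 3: result = 150

The answer is 150.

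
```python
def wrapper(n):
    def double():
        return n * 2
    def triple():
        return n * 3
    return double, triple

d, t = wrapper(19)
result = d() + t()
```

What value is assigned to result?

Step 1: Both closures capture the same n = 19.
Step 2: d() = 19 * 2 = 38, t() = 19 * 3 = 57.
Step 3: result = 38 + 57 = 95

The answer is 95.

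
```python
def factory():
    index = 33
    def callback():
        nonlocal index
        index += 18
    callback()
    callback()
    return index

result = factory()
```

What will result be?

Step 1: index starts at 33.
Step 2: callback() is called 2 times, each adding 18.
Step 3: index = 33 + 18 * 2 = 69

The answer is 69.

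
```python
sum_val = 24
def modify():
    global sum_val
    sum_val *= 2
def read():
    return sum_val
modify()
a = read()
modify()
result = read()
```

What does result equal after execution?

Step 1: sum_val = 24.
Step 2: First modify(): sum_val = 24 * 2 = 48.
Step 3: Second modify(): sum_val = 48 * 2 = 96.
Step 4: read() returns 96

The answer is 96.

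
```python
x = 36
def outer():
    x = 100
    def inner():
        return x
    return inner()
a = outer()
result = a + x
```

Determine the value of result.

Step 1: outer() has local x = 100. inner() reads from enclosing.
Step 2: outer() returns 100. Global x = 36 unchanged.
Step 3: result = 100 + 36 = 136

The answer is 136.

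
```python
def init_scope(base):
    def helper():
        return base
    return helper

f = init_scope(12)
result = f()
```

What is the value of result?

Step 1: init_scope(12) creates closure capturing base = 12.
Step 2: f() returns the captured base = 12.
Step 3: result = 12

The answer is 12.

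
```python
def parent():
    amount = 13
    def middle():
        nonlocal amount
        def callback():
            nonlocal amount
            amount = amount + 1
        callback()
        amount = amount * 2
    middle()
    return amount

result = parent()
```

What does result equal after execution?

Step 1: amount = 13.
Step 2: callback() adds 1: amount = 13 + 1 = 14.
Step 3: middle() doubles: amount = 14 * 2 = 28.
Step 4: result = 28

The answer is 28.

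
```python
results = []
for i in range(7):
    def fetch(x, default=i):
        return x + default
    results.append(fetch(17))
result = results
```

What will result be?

Step 1: Default argument default=i is evaluated at function definition time.
Step 2: Each iteration creates fetch with default = current i value.
Step 3: fetch(17) returns 17 + default. results = [17, 18, 19, 20, 21, 22, 23]

The answer is [17, 18, 19, 20, 21, 22, 23].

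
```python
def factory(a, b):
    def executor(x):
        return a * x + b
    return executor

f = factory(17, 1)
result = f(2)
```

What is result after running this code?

Step 1: factory(17, 1) captures a = 17, b = 1.
Step 2: f(2) computes 17 * 2 + 1 = 35.
Step 3: result = 35

The answer is 35.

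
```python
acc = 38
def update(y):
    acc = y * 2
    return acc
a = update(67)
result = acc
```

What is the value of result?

Step 1: Global acc = 38.
Step 2: update(67) creates local acc = 67 * 2 = 134.
Step 3: Global acc unchanged because no global keyword. result = 38

The answer is 38.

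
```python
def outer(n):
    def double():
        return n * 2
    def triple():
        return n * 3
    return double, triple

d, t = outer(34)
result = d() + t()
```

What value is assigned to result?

Step 1: Both closures capture the same n = 34.
Step 2: d() = 34 * 2 = 68, t() = 34 * 3 = 102.
Step 3: result = 68 + 102 = 170

The answer is 170.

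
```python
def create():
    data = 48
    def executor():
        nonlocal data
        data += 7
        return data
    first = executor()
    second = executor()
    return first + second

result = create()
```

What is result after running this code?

Step 1: data starts at 48.
Step 2: First call: data = 48 + 7 = 55, returns 55.
Step 3: Second call: data = 55 + 7 = 62, returns 62.
Step 4: result = 55 + 62 = 117

The answer is 117.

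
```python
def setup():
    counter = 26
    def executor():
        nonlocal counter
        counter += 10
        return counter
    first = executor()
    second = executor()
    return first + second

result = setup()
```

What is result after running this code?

Step 1: counter starts at 26.
Step 2: First call: counter = 26 + 10 = 36, returns 36.
Step 3: Second call: counter = 36 + 10 = 46, returns 46.
Step 4: result = 36 + 46 = 82

The answer is 82.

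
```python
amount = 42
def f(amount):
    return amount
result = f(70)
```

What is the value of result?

Step 1: Global amount = 42.
Step 2: f(70) takes parameter amount = 70, which shadows the global.
Step 3: result = 70

The answer is 70.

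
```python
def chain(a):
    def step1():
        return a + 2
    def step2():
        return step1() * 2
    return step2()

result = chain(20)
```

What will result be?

Step 1: chain(20) captures a = 20.
Step 2: step2() calls step1() which returns 20 + 2 = 22.
Step 3: step2() returns 22 * 2 = 44

The answer is 44.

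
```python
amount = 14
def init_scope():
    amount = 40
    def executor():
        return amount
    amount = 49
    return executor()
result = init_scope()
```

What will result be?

Step 1: init_scope() sets amount = 40, then later amount = 49.
Step 2: executor() is called after amount is reassigned to 49. Closures capture variables by reference, not by value.
Step 3: result = 49

The answer is 49.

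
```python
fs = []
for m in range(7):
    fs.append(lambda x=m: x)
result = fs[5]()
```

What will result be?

Step 1: Default argument x=m captures m's value at each iteration.
Step 2: fs[5] captured x = 5 when m was 5.
Step 3: result = 5

The answer is 5.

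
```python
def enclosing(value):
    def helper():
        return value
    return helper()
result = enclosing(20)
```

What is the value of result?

Step 1: enclosing(20) binds parameter value = 20.
Step 2: helper() looks up value in enclosing scope and finds the parameter value = 20.
Step 3: result = 20

The answer is 20.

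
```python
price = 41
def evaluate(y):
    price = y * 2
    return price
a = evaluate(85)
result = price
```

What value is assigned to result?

Step 1: Global price = 41.
Step 2: evaluate(85) creates local price = 85 * 2 = 170.
Step 3: Global price unchanged because no global keyword. result = 41

The answer is 41.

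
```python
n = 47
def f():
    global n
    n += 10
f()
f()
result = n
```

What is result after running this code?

Step 1: n = 47.
Step 2: First f(): n = 47 + 10 = 57.
Step 3: Second f(): n = 57 + 10 = 67. result = 67

The answer is 67.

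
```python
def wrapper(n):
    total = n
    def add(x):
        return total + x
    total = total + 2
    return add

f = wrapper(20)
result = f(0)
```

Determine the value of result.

Step 1: wrapper(20) sets total = 20, then total = 20 + 2 = 22.
Step 2: Closures capture by reference, so add sees total = 22.
Step 3: f(0) returns 22 + 0 = 22

The answer is 22.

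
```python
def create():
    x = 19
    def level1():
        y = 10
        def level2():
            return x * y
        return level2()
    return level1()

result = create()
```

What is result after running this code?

Step 1: x = 19 in create. y = 10 in level1.
Step 2: level2() reads x = 19 and y = 10 from enclosing scopes.
Step 3: result = 19 * 10 = 190

The answer is 190.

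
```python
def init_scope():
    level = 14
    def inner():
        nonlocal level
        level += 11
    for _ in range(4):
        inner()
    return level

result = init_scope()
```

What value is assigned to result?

Step 1: level = 14.
Step 2: inner() is called 4 times in a loop, each adding 11 via nonlocal.
Step 3: level = 14 + 11 * 4 = 58

The answer is 58.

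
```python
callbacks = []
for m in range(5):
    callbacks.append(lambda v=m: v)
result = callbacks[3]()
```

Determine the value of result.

Step 1: Default argument v=m captures m's value at each iteration.
Step 2: callbacks[3] captured v = 3 when m was 3.
Step 3: result = 3

The answer is 3.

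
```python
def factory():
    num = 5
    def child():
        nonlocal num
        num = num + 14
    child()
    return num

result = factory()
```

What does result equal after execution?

Step 1: factory() sets num = 5.
Step 2: child() uses nonlocal to modify num in factory's scope: num = 5 + 14 = 19.
Step 3: factory() returns the modified num = 19

The answer is 19.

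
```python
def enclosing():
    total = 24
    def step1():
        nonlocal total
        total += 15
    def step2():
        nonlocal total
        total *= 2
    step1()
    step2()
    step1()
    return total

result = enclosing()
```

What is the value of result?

Step 1: total = 24.
Step 2: step1(): total = 24 + 15 = 39.
Step 3: step2(): total = 39 * 2 = 78.
Step 4: step1(): total = 78 + 15 = 93. result = 93

The answer is 93.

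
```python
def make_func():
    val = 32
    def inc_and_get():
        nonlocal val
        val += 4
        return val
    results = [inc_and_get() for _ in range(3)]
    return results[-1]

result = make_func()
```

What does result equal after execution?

Step 1: val = 32.
Step 2: Three calls to inc_and_get(), each adding 4.
Step 3: Last value = 32 + 4 * 3 = 44

The answer is 44.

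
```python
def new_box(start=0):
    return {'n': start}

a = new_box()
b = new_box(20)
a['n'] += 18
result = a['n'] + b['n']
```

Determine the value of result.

Step 1: new_box() returns a new dict each call (immutable default 0).
Step 2: a = {'n': 0}, b = {'n': 20}.
Step 3: a['n'] += 18 = 18. result = 18 + 20 = 38

The answer is 38.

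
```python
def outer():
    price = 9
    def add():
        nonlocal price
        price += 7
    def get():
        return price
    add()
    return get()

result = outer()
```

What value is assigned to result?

Step 1: price = 9. add() modifies it via nonlocal, get() reads it.
Step 2: add() makes price = 9 + 7 = 16.
Step 3: get() returns 16. result = 16

The answer is 16.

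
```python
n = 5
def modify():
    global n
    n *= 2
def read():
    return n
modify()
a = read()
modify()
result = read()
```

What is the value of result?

Step 1: n = 5.
Step 2: First modify(): n = 5 * 2 = 10.
Step 3: Second modify(): n = 10 * 2 = 20.
Step 4: read() returns 20

The answer is 20.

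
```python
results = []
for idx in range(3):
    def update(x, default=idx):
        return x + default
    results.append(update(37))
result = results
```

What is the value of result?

Step 1: Default argument default=idx is evaluated at function definition time.
Step 2: Each iteration creates update with default = current idx value.
Step 3: update(37) returns 37 + default. results = [37, 38, 39]

The answer is [37, 38, 39].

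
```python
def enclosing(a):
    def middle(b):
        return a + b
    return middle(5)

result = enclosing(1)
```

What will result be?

Step 1: enclosing(1) passes a = 1.
Step 2: middle(5) has b = 5, reads a = 1 from enclosing.
Step 3: result = 1 + 5 = 6

The answer is 6.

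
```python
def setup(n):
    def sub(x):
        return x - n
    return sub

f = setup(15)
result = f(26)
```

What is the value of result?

Step 1: setup(15) creates a closure capturing n = 15.
Step 2: f(26) computes 26 - 15 = 11.
Step 3: result = 11

The answer is 11.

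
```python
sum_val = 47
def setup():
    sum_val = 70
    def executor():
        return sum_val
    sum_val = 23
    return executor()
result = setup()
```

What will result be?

Step 1: setup() sets sum_val = 70, then later sum_val = 23.
Step 2: executor() is called after sum_val is reassigned to 23. Closures capture variables by reference, not by value.
Step 3: result = 23

The answer is 23.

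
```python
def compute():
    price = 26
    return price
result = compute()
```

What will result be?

Step 1: compute() defines price = 26 in its local scope.
Step 2: return price finds the local variable price = 26.
Step 3: result = 26

The answer is 26.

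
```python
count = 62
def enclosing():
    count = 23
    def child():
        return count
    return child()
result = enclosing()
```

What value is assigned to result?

Step 1: count = 62 globally, but enclosing() defines count = 23 locally.
Step 2: child() looks up count. Not in local scope, so checks enclosing scope (enclosing) and finds count = 23.
Step 3: result = 23

The answer is 23.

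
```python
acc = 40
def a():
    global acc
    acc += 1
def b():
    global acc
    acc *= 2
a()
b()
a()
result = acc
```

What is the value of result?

Step 1: acc = 40.
Step 2: a(): acc = 40 + 1 = 41.
Step 3: b(): acc = 41 * 2 = 82.
Step 4: a(): acc = 82 + 1 = 83

The answer is 83.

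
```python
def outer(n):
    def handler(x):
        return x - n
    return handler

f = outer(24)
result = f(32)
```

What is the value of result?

Step 1: outer(24) creates a closure capturing n = 24.
Step 2: f(32) computes 32 - 24 = 8.
Step 3: result = 8

The answer is 8.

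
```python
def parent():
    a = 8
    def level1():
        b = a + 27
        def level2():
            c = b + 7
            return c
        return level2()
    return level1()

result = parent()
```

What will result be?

Step 1: a = 8. b = a + 27 = 35.
Step 2: c = b + 7 = 35 + 7 = 42.
Step 3: result = 42

The answer is 42.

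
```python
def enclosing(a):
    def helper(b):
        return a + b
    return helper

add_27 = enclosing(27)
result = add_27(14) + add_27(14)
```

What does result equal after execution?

Step 1: add_27 captures a = 27.
Step 2: add_27(14) = 27 + 14 = 41, called twice.
Step 3: result = 41 + 41 = 82

The answer is 82.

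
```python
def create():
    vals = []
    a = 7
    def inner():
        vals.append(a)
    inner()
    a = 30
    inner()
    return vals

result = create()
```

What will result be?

Step 1: a = 7. inner() appends current a to vals.
Step 2: First inner(): appends 7. Then a = 30.
Step 3: Second inner(): appends 30 (closure sees updated a). result = [7, 30]

The answer is [7, 30].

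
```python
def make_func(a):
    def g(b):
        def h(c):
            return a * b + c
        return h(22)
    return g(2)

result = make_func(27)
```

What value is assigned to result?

Step 1: a = 27, b = 2, c = 22.
Step 2: h() computes a * b + c = 27 * 2 + 22 = 76.
Step 3: result = 76

The answer is 76.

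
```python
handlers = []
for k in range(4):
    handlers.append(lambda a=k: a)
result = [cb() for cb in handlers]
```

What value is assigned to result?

Step 1: Default arg a=k captures k at each iteration.
Step 2: Each lambda has its own default: 0, 1, ..., 3.
Step 3: result = [0, 1, 2, 3]

The answer is [0, 1, 2, 3].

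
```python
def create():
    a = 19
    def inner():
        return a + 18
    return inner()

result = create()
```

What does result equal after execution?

Step 1: create() defines a = 19.
Step 2: inner() reads a = 19 from enclosing scope, returns 19 + 18 = 37.
Step 3: result = 37

The answer is 37.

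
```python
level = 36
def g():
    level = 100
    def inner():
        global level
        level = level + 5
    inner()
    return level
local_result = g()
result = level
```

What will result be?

Step 1: Global level = 36. g() creates local level = 100.
Step 2: inner() declares global level and adds 5: global level = 36 + 5 = 41.
Step 3: g() returns its local level = 100 (unaffected by inner).
Step 4: result = global level = 41

The answer is 41.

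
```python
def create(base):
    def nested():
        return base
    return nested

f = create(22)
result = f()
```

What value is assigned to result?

Step 1: create(22) creates closure capturing base = 22.
Step 2: f() returns the captured base = 22.
Step 3: result = 22

The answer is 22.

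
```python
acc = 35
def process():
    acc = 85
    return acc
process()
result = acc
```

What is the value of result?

Step 1: acc = 35 globally.
Step 2: process() creates a LOCAL acc = 85 (no global keyword!).
Step 3: The global acc is unchanged. result = 35

The answer is 35.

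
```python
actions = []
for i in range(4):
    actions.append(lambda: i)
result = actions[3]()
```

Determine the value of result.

Step 1: The loop creates 4 lambdas, all referencing the same variable i.
Step 2: After the loop, i = 3 (final value).
Step 3: actions[3]() looks up i at call time and finds 3. This is the late binding gotcha. result = 3

The answer is 3.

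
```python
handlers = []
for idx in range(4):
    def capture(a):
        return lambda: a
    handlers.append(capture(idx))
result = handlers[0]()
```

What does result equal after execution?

Step 1: capture(idx) creates a new scope capturing a = idx at call time.
Step 2: handlers[0] = capture(0), so its lambda captures a = 0.
Step 3: result = 0 (closure factory fixes late binding)

The answer is 0.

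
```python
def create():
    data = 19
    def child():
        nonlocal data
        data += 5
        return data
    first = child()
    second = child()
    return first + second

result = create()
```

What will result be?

Step 1: data starts at 19.
Step 2: First call: data = 19 + 5 = 24, returns 24.
Step 3: Second call: data = 24 + 5 = 29, returns 29.
Step 4: result = 24 + 29 = 53

The answer is 53.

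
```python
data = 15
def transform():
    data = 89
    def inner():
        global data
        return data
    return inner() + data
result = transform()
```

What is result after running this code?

Step 1: Global data = 15. transform() shadows with local data = 89.
Step 2: inner() uses global keyword, so inner() returns global data = 15.
Step 3: transform() returns 15 + 89 = 104

The answer is 104.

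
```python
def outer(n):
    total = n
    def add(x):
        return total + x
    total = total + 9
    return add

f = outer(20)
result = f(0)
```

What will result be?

Step 1: outer(20) sets total = 20, then total = 20 + 9 = 29.
Step 2: Closures capture by reference, so add sees total = 29.
Step 3: f(0) returns 29 + 0 = 29

The answer is 29.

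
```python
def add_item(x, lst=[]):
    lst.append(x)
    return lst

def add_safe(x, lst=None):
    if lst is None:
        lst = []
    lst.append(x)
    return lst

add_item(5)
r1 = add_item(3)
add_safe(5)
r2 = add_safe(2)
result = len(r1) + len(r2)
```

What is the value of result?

Step 1: add_item shares mutable default: after 2 calls, lst = [5, 3], len = 2.
Step 2: add_safe creates fresh list each time: r2 = [2], len = 1.
Step 3: result = 2 + 1 = 3

The answer is 3.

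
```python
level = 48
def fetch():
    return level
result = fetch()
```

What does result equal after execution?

Step 1: level = 48 is defined in the global scope.
Step 2: fetch() looks up level. No local level exists, so Python checks the global scope via LEGB rule and finds level = 48.
Step 3: result = 48

The answer is 48.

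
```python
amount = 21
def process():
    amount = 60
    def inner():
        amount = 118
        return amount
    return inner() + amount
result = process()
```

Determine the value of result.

Step 1: process() has local amount = 60. inner() has local amount = 118.
Step 2: inner() returns its local amount = 118.
Step 3: process() returns 118 + its own amount (60) = 178

The answer is 178.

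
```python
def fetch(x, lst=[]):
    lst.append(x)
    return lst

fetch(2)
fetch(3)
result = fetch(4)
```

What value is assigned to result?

Step 1: Mutable default argument gotcha! The list [] is created once.
Step 2: Each call appends to the SAME list: [2], [2, 3], [2, 3, 4].
Step 3: result = [2, 3, 4]

The answer is [2, 3, 4].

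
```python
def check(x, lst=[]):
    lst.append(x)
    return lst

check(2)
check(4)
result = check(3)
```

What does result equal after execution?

Step 1: Mutable default argument gotcha! The list [] is created once.
Step 2: Each call appends to the SAME list: [2], [2, 4], [2, 4, 3].
Step 3: result = [2, 4, 3]

The answer is [2, 4, 3].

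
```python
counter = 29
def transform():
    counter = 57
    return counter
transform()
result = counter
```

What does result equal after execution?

Step 1: counter = 29 globally.
Step 2: transform() creates a LOCAL counter = 57 (no global keyword!).
Step 3: The global counter is unchanged. result = 29

The answer is 29.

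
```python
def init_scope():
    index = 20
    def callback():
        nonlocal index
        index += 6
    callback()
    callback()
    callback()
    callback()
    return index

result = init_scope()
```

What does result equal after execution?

Step 1: index starts at 20.
Step 2: callback() is called 4 times, each adding 6.
Step 3: index = 20 + 6 * 4 = 44

The answer is 44.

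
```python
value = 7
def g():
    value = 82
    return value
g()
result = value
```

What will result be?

Step 1: Global value = 7.
Step 2: g() creates local value = 82 (shadow, not modification).
Step 3: After g() returns, global value is unchanged. result = 7

The answer is 7.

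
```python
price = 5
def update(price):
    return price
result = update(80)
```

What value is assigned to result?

Step 1: Global price = 5.
Step 2: update(80) takes parameter price = 80, which shadows the global.
Step 3: result = 80

The answer is 80.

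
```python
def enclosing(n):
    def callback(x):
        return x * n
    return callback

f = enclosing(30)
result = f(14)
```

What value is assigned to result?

Step 1: enclosing(30) creates a closure capturing n = 30.
Step 2: f(14) computes 14 * 30 = 420.
Step 3: result = 420

The answer is 420.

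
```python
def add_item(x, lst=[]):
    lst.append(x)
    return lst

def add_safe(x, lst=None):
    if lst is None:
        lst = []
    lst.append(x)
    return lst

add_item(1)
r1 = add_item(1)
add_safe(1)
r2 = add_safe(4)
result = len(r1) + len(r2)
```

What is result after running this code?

Step 1: add_item shares mutable default: after 2 calls, lst = [1, 1], len = 2.
Step 2: add_safe creates fresh list each time: r2 = [4], len = 1.
Step 3: result = 2 + 1 = 3

The answer is 3.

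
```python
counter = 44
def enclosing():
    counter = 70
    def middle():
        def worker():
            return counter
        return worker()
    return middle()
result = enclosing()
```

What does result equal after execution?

Step 1: enclosing() defines counter = 70. middle() and worker() have no local counter.
Step 2: worker() checks local (none), enclosing middle() (none), enclosing enclosing() and finds counter = 70.
Step 3: result = 70

The answer is 70.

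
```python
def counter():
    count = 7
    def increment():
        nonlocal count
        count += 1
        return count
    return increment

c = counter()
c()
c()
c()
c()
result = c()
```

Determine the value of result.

Step 1: counter() creates closure with count = 7.
Step 2: Each c() call increments count via nonlocal. After 5 calls: 7 + 5 = 12.
Step 3: result = 12

The answer is 12.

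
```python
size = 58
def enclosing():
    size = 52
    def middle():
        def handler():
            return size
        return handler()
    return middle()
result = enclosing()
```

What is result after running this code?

Step 1: enclosing() defines size = 52. middle() and handler() have no local size.
Step 2: handler() checks local (none), enclosing middle() (none), enclosing enclosing() and finds size = 52.
Step 3: result = 52

The answer is 52.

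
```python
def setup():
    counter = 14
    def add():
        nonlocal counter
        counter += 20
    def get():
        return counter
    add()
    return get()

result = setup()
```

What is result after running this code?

Step 1: counter = 14. add() modifies it via nonlocal, get() reads it.
Step 2: add() makes counter = 14 + 20 = 34.
Step 3: get() returns 34. result = 34

The answer is 34.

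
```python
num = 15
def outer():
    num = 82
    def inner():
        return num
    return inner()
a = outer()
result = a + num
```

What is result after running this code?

Step 1: outer() has local num = 82. inner() reads from enclosing.
Step 2: outer() returns 82. Global num = 15 unchanged.
Step 3: result = 82 + 15 = 97

The answer is 97.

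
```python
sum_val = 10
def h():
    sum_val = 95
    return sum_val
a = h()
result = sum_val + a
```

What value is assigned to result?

Step 1: Global sum_val = 10. h() returns local sum_val = 95.
Step 2: a = 95. Global sum_val still = 10.
Step 3: result = 10 + 95 = 105

The answer is 105.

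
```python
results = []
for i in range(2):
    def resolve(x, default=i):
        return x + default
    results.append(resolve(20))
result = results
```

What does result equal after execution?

Step 1: Default argument default=i is evaluated at function definition time.
Step 2: Each iteration creates resolve with default = current i value.
Step 3: resolve(20) returns 20 + default. results = [20, 21]

The answer is [20, 21].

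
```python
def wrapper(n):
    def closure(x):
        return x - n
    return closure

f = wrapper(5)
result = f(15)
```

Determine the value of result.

Step 1: wrapper(5) creates a closure capturing n = 5.
Step 2: f(15) computes 15 - 5 = 10.
Step 3: result = 10

The answer is 10.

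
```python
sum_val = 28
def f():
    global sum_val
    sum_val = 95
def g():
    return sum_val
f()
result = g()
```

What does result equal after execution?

Step 1: sum_val = 28.
Step 2: f() sets global sum_val = 95.
Step 3: g() reads global sum_val = 95. result = 95

The answer is 95.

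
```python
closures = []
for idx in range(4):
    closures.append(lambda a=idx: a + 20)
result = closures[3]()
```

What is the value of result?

Step 1: Default argument a=idx captures idx's value at definition time.
Step 2: closures[3] was defined when idx = 3, so a defaults to 3.
Step 3: result = 3 + 20 = 23 (default arg fixes the late binding issue)

The answer is 23.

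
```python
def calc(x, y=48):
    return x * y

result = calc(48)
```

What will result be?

Step 1: calc(48) uses default y = 48.
Step 2: Returns 48 * 48 = 2304.
Step 3: result = 2304

The answer is 2304.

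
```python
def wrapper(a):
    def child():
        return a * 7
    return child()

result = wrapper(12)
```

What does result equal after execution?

Step 1: wrapper(12) binds parameter a = 12.
Step 2: child() accesses a = 12 from enclosing scope.
Step 3: result = 12 * 7 = 84

The answer is 84.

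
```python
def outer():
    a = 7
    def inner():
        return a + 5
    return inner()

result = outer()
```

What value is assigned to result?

Step 1: outer() defines a = 7.
Step 2: inner() reads a = 7 from enclosing scope, returns 7 + 5 = 12.
Step 3: result = 12

The answer is 12.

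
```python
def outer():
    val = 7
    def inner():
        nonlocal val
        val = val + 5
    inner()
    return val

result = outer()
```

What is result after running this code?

Step 1: outer() sets val = 7.
Step 2: inner() uses nonlocal to modify val in outer's scope: val = 7 + 5 = 12.
Step 3: outer() returns the modified val = 12

The answer is 12.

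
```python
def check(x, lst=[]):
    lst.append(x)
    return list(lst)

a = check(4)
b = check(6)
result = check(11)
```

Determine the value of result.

Step 1: Default list is shared. list() creates copies for return values.
Step 2: Internal list grows: [4] -> [4, 6] -> [4, 6, 11].
Step 3: result = [4, 6, 11]

The answer is [4, 6, 11].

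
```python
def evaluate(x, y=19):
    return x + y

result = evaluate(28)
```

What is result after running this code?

Step 1: evaluate(28) uses default y = 19.
Step 2: Returns 28 + 19 = 47.
Step 3: result = 47

The answer is 47.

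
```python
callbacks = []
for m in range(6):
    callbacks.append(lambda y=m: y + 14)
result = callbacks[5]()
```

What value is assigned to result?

Step 1: Default argument y=m captures m's value at definition time.
Step 2: callbacks[5] was defined when m = 5, so y defaults to 5.
Step 3: result = 5 + 14 = 19 (default arg fixes the late binding issue)

The answer is 19.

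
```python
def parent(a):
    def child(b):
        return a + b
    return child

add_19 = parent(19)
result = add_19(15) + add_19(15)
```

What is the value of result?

Step 1: add_19 captures a = 19.
Step 2: add_19(15) = 19 + 15 = 34, called twice.
Step 3: result = 34 + 34 = 68

The answer is 68.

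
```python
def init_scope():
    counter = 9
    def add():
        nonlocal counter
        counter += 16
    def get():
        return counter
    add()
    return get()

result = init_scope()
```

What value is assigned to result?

Step 1: counter = 9. add() modifies it via nonlocal, get() reads it.
Step 2: add() makes counter = 9 + 16 = 25.
Step 3: get() returns 25. result = 25

The answer is 25.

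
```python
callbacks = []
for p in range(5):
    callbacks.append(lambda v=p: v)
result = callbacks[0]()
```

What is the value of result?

Step 1: Default argument v=p captures p's value at each iteration.
Step 2: callbacks[0] captured v = 0 when p was 0.
Step 3: result = 0

The answer is 0.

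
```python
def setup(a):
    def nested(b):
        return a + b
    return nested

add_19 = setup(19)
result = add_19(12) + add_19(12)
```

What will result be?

Step 1: add_19 captures a = 19.
Step 2: add_19(12) = 19 + 12 = 31, called twice.
Step 3: result = 31 + 31 = 62

The answer is 62.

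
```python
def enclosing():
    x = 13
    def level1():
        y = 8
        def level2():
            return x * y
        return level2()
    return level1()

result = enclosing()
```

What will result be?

Step 1: x = 13 in enclosing. y = 8 in level1.
Step 2: level2() reads x = 13 and y = 8 from enclosing scopes.
Step 3: result = 13 * 8 = 104

The answer is 104.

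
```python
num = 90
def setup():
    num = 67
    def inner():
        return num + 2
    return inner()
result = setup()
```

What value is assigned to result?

Step 1: setup() shadows global num with num = 67.
Step 2: inner() finds num = 67 in enclosing scope, computes 67 + 2 = 69.
Step 3: result = 69

The answer is 69.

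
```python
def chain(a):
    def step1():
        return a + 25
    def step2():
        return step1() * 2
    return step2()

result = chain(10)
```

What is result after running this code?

Step 1: chain(10) captures a = 10.
Step 2: step2() calls step1() which returns 10 + 25 = 35.
Step 3: step2() returns 35 * 2 = 70

The answer is 70.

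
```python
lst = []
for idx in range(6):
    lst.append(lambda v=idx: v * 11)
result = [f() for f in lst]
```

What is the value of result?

Step 1: Default arg v=idx captures idx at each iteration.
Step 2: lst[k] has v defaulting to k, returns k * 11.
Step 3: result = [0, 11, 22, 33, 44, 55]

The answer is [0, 11, 22, 33, 44, 55].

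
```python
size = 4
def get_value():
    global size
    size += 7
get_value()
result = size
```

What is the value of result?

Step 1: size = 4 globally.
Step 2: get_value() modifies global size: size += 7 = 11.
Step 3: result = 11

The answer is 11.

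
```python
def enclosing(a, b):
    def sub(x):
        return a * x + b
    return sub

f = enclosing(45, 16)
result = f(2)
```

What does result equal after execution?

Step 1: enclosing(45, 16) captures a = 45, b = 16.
Step 2: f(2) computes 45 * 2 + 16 = 106.
Step 3: result = 106

The answer is 106.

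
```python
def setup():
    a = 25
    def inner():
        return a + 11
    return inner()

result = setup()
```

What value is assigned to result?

Step 1: setup() defines a = 25.
Step 2: inner() reads a = 25 from enclosing scope, returns 25 + 11 = 36.
Step 3: result = 36

The answer is 36.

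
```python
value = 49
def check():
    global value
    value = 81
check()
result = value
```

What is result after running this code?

Step 1: value = 49 globally.
Step 2: check() declares global value and sets it to 81.
Step 3: After check(), global value = 81. result = 81

The answer is 81.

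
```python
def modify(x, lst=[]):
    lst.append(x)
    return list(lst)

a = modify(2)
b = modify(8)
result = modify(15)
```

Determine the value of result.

Step 1: Default list is shared. list() creates copies for return values.
Step 2: Internal list grows: [2] -> [2, 8] -> [2, 8, 15].
Step 3: result = [2, 8, 15]

The answer is [2, 8, 15].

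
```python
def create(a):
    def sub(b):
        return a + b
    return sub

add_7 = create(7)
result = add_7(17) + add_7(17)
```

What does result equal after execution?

Step 1: add_7 captures a = 7.
Step 2: add_7(17) = 7 + 17 = 24, called twice.
Step 3: result = 24 + 24 = 48

The answer is 48.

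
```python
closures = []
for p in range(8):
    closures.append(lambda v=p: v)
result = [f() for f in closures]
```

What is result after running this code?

Step 1: Default arg v=p captures p at each iteration.
Step 2: Each lambda has its own default: 0, 1, ..., 7.
Step 3: result = [0, 1, 2, 3, 4, 5, 6, 7]

The answer is [0, 1, 2, 3, 4, 5, 6, 7].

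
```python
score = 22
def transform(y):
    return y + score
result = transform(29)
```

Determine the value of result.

Step 1: score = 22 is defined globally.
Step 2: transform(29) uses parameter y = 29 and looks up score from global scope = 22.
Step 3: result = 29 + 22 = 51

The answer is 51.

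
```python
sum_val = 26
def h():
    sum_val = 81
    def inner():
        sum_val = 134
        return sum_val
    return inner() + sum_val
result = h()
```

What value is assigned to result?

Step 1: h() has local sum_val = 81. inner() has local sum_val = 134.
Step 2: inner() returns its local sum_val = 134.
Step 3: h() returns 134 + its own sum_val (81) = 215

The answer is 215.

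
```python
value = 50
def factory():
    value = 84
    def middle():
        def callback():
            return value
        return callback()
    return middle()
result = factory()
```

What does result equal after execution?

Step 1: factory() defines value = 84. middle() and callback() have no local value.
Step 2: callback() checks local (none), enclosing middle() (none), enclosing factory() and finds value = 84.
Step 3: result = 84

The answer is 84.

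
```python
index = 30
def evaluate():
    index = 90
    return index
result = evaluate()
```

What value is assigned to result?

Step 1: Global index = 30.
Step 2: evaluate() creates local index = 90, shadowing the global.
Step 3: Returns local index = 90. result = 90

The answer is 90.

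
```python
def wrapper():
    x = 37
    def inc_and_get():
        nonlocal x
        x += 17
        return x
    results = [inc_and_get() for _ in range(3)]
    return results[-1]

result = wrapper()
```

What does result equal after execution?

Step 1: x = 37.
Step 2: Three calls to inc_and_get(), each adding 17.
Step 3: Last value = 37 + 17 * 3 = 88

The answer is 88.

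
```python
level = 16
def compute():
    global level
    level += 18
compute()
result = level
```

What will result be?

Step 1: level = 16 globally.
Step 2: compute() modifies global level: level += 18 = 34.
Step 3: result = 34

The answer is 34.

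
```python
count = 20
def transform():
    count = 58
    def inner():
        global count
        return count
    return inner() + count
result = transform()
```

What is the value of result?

Step 1: Global count = 20. transform() shadows with local count = 58.
Step 2: inner() uses global keyword, so inner() returns global count = 20.
Step 3: transform() returns 20 + 58 = 78

The answer is 78.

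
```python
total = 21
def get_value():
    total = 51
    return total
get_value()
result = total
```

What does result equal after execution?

Step 1: Global total = 21.
Step 2: get_value() creates local total = 51 (shadow, not modification).
Step 3: After get_value() returns, global total is unchanged. result = 21

The answer is 21.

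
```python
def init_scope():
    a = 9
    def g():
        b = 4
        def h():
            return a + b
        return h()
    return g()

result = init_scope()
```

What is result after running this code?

Step 1: init_scope() defines a = 9. g() defines b = 4.
Step 2: h() accesses both from enclosing scopes: a = 9, b = 4.
Step 3: result = 9 + 4 = 13

The answer is 13.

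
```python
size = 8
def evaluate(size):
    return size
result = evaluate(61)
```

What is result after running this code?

Step 1: Global size = 8.
Step 2: evaluate(61) takes parameter size = 61, which shadows the global.
Step 3: result = 61

The answer is 61.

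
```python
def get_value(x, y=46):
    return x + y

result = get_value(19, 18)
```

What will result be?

Step 1: get_value(19, 18) overrides default y with 18.
Step 2: Returns 19 + 18 = 37.
Step 3: result = 37

The answer is 37.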